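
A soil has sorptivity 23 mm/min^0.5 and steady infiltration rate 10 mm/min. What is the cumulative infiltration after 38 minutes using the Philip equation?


F = S*sqrt(t) + A*t
F = 23*sqrt(38) + 10*38
F = 23*6.164414 + 380

521.7815 mm


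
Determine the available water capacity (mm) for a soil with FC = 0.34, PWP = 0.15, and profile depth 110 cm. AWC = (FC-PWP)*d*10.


AWC = (FC - PWP) * d * 10
AWC = (0.34 - 0.15) * 110 * 10
AWC = 0.1900 * 110 * 10

209.0000 mm


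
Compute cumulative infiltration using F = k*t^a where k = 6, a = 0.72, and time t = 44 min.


F = k * t^a = 6 * 44^0.72
F = 6 * 15.250565

91.5034 mm


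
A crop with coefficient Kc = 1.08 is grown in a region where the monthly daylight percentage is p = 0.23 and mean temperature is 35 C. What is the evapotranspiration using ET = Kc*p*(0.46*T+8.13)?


ET = Kc * p * (0.46*T + 8.13)
ET = 1.08 * 0.23 * (0.46*35 + 8.13)
ET = 1.08 * 0.23 * 24.2300

6.0187 mm/day


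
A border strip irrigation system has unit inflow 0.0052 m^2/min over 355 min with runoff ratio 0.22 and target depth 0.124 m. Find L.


L = q*t/((1+r)*Z)
L = 0.0052*355/((1+0.22)*0.124)
L = 1.846/0.15128

12.2025 m


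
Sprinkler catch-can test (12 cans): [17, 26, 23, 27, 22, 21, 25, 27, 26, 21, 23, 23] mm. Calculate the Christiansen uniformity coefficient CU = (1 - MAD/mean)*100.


mean = 23.416667 mm
MAD = 2.319444 mm
CU = (1 - 2.319444/23.416667)*100

90.0949 %


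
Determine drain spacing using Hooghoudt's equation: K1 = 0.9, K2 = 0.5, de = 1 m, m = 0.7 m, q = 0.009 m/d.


S^2 = 8*K2*de*m/q + 4*K1*m^2/q
S^2 = 8*0.5*1*0.7/0.009 + 4*0.9*0.7^2/0.009
S = sqrt(507.1111)

22.5191 m


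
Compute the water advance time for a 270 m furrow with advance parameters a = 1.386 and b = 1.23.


t = (L/a)^(1/b)
t = (270/1.386)^(1/1.23)
t = 194.805195^(1/1.23)

72.6882 min


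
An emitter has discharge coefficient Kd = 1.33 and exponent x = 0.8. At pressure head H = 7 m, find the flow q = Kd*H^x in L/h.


q = Kd * H^x = 1.33 * 7^0.8 = 1.33 * 4.743276

6.3086 L/h


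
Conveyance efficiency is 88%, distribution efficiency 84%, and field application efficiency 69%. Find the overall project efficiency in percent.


Ec = 0.88, Eb = 0.84, Ea = 0.69
E = 0.88 * 0.84 * 0.69 * 100 = 51.0048%

51.0048 %


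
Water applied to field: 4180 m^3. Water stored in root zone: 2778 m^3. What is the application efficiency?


Ea = V_root / V_field * 100 = 2778 / 4180 * 100 = 66.4593%

66.4593 %


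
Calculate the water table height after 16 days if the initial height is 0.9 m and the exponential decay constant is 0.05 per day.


m = m0 * exp(-k*t)
m = 0.9 * exp(-0.05 * 16)
m = 0.9 * exp(-0.8000)

0.4044 m


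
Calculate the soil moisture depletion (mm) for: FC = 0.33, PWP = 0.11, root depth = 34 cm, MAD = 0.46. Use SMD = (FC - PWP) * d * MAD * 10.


SMD = (FC - PWP) * d * MAD * 10
SMD = (0.33 - 0.11) * 34 * 0.46 * 10
SMD = 0.2200 * 34 * 0.46 * 10

34.4080 mm


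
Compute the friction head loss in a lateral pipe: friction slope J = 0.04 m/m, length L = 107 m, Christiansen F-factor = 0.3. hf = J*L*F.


hf = J * L * F = 0.04 * 107 * 0.3 = 1.2840 m

1.2840 m


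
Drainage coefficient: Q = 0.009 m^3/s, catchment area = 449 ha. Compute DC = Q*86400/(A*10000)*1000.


DC = Q * 86400 / (A * 10000) * 1000
DC = 0.009 * 86400 / (449 * 10000) * 1000
DC = 777600.0000 / 4490000

0.1732 mm/day


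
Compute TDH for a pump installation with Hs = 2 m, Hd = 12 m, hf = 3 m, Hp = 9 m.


TDH = Hs + Hd + hf + Hp = 2 + 12 + 3 + 9 = 26

26 m


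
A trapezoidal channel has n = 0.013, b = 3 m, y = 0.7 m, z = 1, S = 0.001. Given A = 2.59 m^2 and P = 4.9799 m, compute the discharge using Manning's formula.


R = A/P = 2.59/4.9799 = 0.520091
Q = (1/0.013) * 2.59 * 0.520091^(2/3) * 0.001^0.5

4.0745 m^3/s


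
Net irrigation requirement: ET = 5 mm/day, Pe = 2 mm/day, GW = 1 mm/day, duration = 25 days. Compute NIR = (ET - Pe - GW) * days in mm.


Daily deficit = ET - Pe - GW = 5 - 2 - 1 = 2 mm/day
NIR = 2 * 25 = 50 mm

50.0000 mm


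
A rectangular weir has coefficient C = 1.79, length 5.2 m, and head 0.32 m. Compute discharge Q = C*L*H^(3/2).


Q = C * L * H^(3/2) = 1.79 * 5.2 * 0.32^1.5 = 1.79 * 5.2 * 0.181019

1.6849 m^3/s


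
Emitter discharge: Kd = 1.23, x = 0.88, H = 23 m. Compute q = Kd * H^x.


q = Kd * H^x = 1.23 * 23^0.88 = 1.23 * 15.787759

19.4189 L/h


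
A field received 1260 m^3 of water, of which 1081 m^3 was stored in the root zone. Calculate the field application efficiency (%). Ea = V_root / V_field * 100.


Ea = V_root / V_field * 100 = 1081 / 1260 * 100 = 85.7937%

85.7937 %


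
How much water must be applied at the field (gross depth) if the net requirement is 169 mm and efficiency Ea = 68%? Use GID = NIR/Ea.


Ea = 68% = 0.68
GID = NIR / Ea = 169 / 0.68 = 248.5294 mm

248.5294 mm


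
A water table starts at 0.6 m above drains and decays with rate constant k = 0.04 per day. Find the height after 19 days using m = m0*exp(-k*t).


m = m0 * exp(-k*t)
m = 0.6 * exp(-0.04 * 19)
m = 0.6 * exp(-0.7600)

0.2806 m


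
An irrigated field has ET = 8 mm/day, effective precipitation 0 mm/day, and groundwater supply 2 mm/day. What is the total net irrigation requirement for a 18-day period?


Daily deficit = ET - Pe - GW = 8 - 0 - 2 = 6 mm/day
NIR = 6 * 18 = 108 mm

108.0000 mm


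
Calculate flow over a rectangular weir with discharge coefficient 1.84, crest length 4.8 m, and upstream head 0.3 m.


Q = C * L * H^(3/2) = 1.84 * 4.8 * 0.3^1.5 = 1.84 * 4.8 * 0.164317

1.4512 m^3/s


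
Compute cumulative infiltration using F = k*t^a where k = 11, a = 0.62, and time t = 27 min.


F = k * t^a = 11 * 27^0.62
F = 11 * 7.716947

84.8864 mm


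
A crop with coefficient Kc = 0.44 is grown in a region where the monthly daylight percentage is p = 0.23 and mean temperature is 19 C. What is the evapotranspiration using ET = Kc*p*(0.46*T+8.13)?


ET = Kc * p * (0.46*T + 8.13)
ET = 0.44 * 0.23 * (0.46*19 + 8.13)
ET = 0.44 * 0.23 * 16.8700

1.7072 mm/day


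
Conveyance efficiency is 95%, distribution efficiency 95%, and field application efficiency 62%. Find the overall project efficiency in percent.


Ec = 0.95, Eb = 0.95, Ea = 0.62
E = 0.95 * 0.95 * 0.62 * 100 = 55.9550%

55.9550 %


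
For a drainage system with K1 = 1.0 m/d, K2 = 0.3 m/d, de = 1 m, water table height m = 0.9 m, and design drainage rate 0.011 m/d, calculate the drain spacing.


S^2 = 8*K2*de*m/q + 4*K1*m^2/q
S^2 = 8*0.3*1*0.9/0.011 + 4*1.0*0.9^2/0.011
S = sqrt(490.9091)

22.1565 m


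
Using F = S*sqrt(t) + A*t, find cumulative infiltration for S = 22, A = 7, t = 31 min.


F = S*sqrt(t) + A*t
F = 22*sqrt(31) + 7*31
F = 22*5.567764 + 217

339.4908 mm


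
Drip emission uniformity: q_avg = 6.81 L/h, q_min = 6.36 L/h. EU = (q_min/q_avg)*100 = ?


EU = (q_min/q_avg)*100 = (6.36/6.81)*100 = 93.3921%

93.3921 %


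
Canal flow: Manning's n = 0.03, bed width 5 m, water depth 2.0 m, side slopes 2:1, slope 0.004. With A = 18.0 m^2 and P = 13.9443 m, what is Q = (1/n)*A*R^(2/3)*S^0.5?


R = A/P = 18.0/13.9443 = 1.290850
Q = (1/0.03) * 18.0 * 1.290850^(2/3) * 0.004^0.5

44.9882 m^3/s


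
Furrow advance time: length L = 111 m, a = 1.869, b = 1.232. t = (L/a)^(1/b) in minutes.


t = (L/a)^(1/b)
t = (111/1.869)^(1/1.232)
t = 59.390048^(1/1.232)

27.5234 min


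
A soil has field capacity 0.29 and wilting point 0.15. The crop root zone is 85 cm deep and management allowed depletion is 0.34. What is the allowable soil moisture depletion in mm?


SMD = (FC - PWP) * d * MAD * 10
SMD = (0.29 - 0.15) * 85 * 0.34 * 10
SMD = 0.1400 * 85 * 0.34 * 10

40.4600 mm


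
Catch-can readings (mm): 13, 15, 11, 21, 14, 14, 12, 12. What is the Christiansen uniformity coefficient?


mean = 14.000000 mm
MAD = 2.000000 mm
CU = (1 - 2.000000/14.000000)*100

85.7143 %


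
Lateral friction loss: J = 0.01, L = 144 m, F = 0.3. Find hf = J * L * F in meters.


hf = J * L * F = 0.01 * 144 * 0.3 = 0.4320 m

0.4320 m


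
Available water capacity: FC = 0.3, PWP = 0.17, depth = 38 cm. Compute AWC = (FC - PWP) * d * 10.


AWC = (FC - PWP) * d * 10
AWC = (0.3 - 0.17) * 38 * 10
AWC = 0.1300 * 38 * 10

49.4000 mm


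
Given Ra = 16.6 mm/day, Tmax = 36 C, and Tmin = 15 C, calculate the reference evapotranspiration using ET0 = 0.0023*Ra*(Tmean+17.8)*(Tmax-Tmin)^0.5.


Tmean = (Tmax + Tmin)/2 = (36 + 15)/2 = 25.5
ET0 = 0.0023 * 16.6 * (25.5 + 17.8) * sqrt(36 - 15)
ET0 = 0.0023 * 16.6 * 43.3 * 4.582576

7.5759 mm/day


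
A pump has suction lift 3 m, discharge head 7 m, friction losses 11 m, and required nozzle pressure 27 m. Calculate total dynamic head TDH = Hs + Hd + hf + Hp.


TDH = Hs + Hd + hf + Hp = 3 + 7 + 11 + 27 = 48

48 m


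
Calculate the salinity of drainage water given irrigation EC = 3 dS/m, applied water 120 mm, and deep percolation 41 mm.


EC_dw = EC_iw * D_iw / D_dw
EC_dw = 3 * 120 / 41
EC_dw = 360 / 41

8.7805 dS/m


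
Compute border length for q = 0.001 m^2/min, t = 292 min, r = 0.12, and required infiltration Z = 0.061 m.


L = q*t/((1+r)*Z)
L = 0.001*292/((1+0.12)*0.061)
L = 0.292/0.06832

4.2740 m


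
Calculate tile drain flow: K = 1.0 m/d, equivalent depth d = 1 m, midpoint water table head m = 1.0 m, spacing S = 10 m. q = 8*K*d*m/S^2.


q = 8*K*d*m/S^2
q = 8*1.0*1*1.0/10^2
q = 8.0000 / 100

0.0800 m/d


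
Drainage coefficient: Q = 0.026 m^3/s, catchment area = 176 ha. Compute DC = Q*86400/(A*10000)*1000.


DC = Q * 86400 / (A * 10000) * 1000
DC = 0.026 * 86400 / (176 * 10000) * 1000
DC = 2246400.0000 / 1760000

1.2764 mm/day


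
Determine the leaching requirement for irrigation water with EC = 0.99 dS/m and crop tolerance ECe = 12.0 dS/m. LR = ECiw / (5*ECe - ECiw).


LR = ECiw / (5*ECe - ECiw)
LR = 0.99 / (5*12.0 - 0.99)
LR = 0.99 / 59.0100

0.0168


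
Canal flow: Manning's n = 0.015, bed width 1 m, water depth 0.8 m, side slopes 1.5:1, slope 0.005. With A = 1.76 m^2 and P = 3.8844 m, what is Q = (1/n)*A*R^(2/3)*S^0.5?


R = A/P = 1.76/3.8844 = 0.453094
Q = (1/0.015) * 1.76 * 0.453094^(2/3) * 0.005^0.5

4.8944 m^3/s


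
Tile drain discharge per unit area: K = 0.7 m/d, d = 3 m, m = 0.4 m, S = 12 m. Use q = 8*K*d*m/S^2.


q = 8*K*d*m/S^2
q = 8*0.7*3*0.4/12^2
q = 6.7200 / 144

0.0467 m/d


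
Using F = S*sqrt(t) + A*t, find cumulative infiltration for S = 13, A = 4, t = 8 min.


F = S*sqrt(t) + A*t
F = 13*sqrt(8) + 4*8
F = 13*2.828427 + 32

68.7696 mm


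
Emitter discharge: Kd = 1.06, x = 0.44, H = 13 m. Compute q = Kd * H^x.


q = Kd * H^x = 1.06 * 13^0.44 = 1.06 * 3.091257

3.2767 L/h


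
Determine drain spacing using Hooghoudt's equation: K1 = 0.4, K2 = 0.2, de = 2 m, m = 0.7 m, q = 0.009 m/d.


S^2 = 8*K2*de*m/q + 4*K1*m^2/q
S^2 = 8*0.2*2*0.7/0.009 + 4*0.4*0.7^2/0.009
S = sqrt(336.0000)

18.3303 m


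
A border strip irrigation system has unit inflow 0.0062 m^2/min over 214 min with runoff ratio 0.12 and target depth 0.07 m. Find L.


L = q*t/((1+r)*Z)
L = 0.0062*214/((1+0.12)*0.07)
L = 1.3268/0.0784

16.9235 m


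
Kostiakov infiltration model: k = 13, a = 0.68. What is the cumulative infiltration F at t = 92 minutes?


F = k * t^a = 13 * 92^0.68
F = 13 * 21.645904

281.3968 mm


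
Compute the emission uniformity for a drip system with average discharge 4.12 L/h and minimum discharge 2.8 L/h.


EU = (q_min/q_avg)*100 = (2.8/4.12)*100 = 67.9612%

67.9612 %


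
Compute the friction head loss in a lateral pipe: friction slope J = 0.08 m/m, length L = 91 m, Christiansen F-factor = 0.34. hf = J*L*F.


hf = J * L * F = 0.08 * 91 * 0.34 = 2.4752 m

2.4752 m


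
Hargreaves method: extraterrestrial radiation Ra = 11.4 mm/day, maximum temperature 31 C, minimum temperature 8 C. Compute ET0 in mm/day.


Tmean = (Tmax + Tmin)/2 = (31 + 8)/2 = 19.5
ET0 = 0.0023 * 11.4 * (19.5 + 17.8) * sqrt(31 - 8)
ET0 = 0.0023 * 11.4 * 37.3 * 4.795832

4.6904 mm/day


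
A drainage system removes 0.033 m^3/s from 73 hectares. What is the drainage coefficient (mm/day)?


DC = Q * 86400 / (A * 10000) * 1000
DC = 0.033 * 86400 / (73 * 10000) * 1000
DC = 2851200.0000 / 730000

3.9058 mm/day


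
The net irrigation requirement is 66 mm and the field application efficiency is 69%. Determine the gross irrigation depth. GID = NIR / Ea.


Ea = 69% = 0.69
GID = NIR / Ea = 66 / 0.69 = 95.6522 mm

95.6522 mm


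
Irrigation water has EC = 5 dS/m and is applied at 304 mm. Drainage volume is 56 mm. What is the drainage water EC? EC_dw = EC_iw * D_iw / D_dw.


EC_dw = EC_iw * D_iw / D_dw
EC_dw = 5 * 304 / 56
EC_dw = 1520 / 56

27.1429 dS/m


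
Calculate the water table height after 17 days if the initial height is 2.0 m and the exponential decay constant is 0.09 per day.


m = m0 * exp(-k*t)
m = 2.0 * exp(-0.09 * 17)
m = 2.0 * exp(-1.5300)

0.4331 m


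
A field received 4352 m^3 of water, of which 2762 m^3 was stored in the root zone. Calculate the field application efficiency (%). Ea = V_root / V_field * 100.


Ea = V_root / V_field * 100 = 2762 / 4352 * 100 = 63.4651%

63.4651 %


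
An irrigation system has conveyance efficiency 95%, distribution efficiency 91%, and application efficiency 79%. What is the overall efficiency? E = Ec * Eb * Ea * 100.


Ec = 0.95, Eb = 0.91, Ea = 0.79
E = 0.95 * 0.91 * 0.79 * 100 = 68.2955%

68.2955 %


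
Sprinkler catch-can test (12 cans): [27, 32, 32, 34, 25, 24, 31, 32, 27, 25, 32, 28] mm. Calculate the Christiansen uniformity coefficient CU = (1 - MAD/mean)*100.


mean = 29.083333 mm
MAD = 3.083333 mm
CU = (1 - 3.083333/29.083333)*100

89.3983 %


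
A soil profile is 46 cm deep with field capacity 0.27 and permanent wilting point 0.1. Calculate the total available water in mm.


AWC = (FC - PWP) * d * 10
AWC = (0.27 - 0.1) * 46 * 10
AWC = 0.1700 * 46 * 10

78.2000 mm


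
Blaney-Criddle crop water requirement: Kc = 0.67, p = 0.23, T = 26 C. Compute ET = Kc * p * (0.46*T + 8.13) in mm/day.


ET = Kc * p * (0.46*T + 8.13)
ET = 0.67 * 0.23 * (0.46*26 + 8.13)
ET = 0.67 * 0.23 * 20.0900

3.0959 mm/day


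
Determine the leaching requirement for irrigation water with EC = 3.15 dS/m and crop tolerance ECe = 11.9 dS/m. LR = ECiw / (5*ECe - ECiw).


LR = ECiw / (5*ECe - ECiw)
LR = 3.15 / (5*11.9 - 3.15)
LR = 3.15 / 56.3500

0.0559


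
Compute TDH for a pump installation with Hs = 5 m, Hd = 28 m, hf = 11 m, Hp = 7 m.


TDH = Hs + Hd + hf + Hp = 5 + 28 + 11 + 7 = 51

51 m


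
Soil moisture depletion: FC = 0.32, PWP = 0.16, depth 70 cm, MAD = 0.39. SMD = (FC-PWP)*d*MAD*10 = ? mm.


SMD = (FC - PWP) * d * MAD * 10
SMD = (0.32 - 0.16) * 70 * 0.39 * 10
SMD = 0.1600 * 70 * 0.39 * 10

43.6800 mm


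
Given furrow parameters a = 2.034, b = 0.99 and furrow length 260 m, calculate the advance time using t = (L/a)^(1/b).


t = (L/a)^(1/b)
t = (260/2.034)^(1/0.99)
t = 127.826942^(1/0.99)

134.2460 min


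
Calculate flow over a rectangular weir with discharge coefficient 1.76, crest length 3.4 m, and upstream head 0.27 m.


Q = C * L * H^(3/2) = 1.76 * 3.4 * 0.27^1.5 = 1.76 * 3.4 * 0.140296

0.8395 m^3/s


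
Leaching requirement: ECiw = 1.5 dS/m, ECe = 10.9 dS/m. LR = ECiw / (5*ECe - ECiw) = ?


LR = ECiw / (5*ECe - ECiw)
LR = 1.5 / (5*10.9 - 1.5)
LR = 1.5 / 53.0000

0.0283


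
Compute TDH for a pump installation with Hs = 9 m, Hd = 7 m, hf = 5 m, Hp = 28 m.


TDH = Hs + Hd + hf + Hp = 9 + 7 + 5 + 28 = 49

49 m


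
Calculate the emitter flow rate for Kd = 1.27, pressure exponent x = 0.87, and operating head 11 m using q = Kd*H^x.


q = Kd * H^x = 1.27 * 11^0.87 = 1.27 * 8.054000

10.2286 L/h


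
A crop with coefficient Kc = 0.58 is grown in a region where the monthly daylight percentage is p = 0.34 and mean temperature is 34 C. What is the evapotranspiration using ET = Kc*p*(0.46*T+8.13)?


ET = Kc * p * (0.46*T + 8.13)
ET = 0.58 * 0.34 * (0.46*34 + 8.13)
ET = 0.58 * 0.34 * 23.7700

4.6874 mm/day


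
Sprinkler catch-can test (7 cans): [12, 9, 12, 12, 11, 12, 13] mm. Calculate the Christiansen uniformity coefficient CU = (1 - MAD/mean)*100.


mean = 11.571429 mm
MAD = 0.897959 mm
CU = (1 - 0.897959/11.571429)*100

92.2399 %


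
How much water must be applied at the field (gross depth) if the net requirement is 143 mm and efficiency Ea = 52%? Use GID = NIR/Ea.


Ea = 52% = 0.52
GID = NIR / Ea = 143 / 0.52 = 275.0000 mm

275.0000 mm


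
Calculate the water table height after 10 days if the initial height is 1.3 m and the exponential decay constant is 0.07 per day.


m = m0 * exp(-k*t)
m = 1.3 * exp(-0.07 * 10)
m = 1.3 * exp(-0.7000)

0.6456 m


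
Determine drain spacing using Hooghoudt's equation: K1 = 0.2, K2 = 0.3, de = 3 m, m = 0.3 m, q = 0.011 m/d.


S^2 = 8*K2*de*m/q + 4*K1*m^2/q
S^2 = 8*0.3*3*0.3/0.011 + 4*0.2*0.3^2/0.011
S = sqrt(202.9091)

14.2446 m


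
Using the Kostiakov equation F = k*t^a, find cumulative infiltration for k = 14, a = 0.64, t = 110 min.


F = k * t^a = 14 * 110^0.64
F = 14 * 20.253091

283.5433 mm


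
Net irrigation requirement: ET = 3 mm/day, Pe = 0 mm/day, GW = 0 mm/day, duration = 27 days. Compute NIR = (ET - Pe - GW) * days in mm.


Daily deficit = ET - Pe - GW = 3 - 0 - 0 = 3 mm/day
NIR = 3 * 27 = 81 mm

81.0000 mm


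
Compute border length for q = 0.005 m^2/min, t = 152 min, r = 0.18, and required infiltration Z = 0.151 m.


L = q*t/((1+r)*Z)
L = 0.005*152/((1+0.18)*0.151)
L = 0.76/0.17818

4.2653 m


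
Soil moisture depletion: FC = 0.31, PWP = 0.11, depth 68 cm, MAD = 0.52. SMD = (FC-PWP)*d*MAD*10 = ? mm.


SMD = (FC - PWP) * d * MAD * 10
SMD = (0.31 - 0.11) * 68 * 0.52 * 10
SMD = 0.2000 * 68 * 0.52 * 10

70.7200 mm


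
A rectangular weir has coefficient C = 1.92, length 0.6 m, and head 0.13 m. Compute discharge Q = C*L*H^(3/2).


Q = C * L * H^(3/2) = 1.92 * 0.6 * 0.13^1.5 = 1.92 * 0.6 * 0.046872

0.0540 m^3/s


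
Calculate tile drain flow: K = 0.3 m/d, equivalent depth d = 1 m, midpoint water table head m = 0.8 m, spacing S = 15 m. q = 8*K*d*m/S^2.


q = 8*K*d*m/S^2
q = 8*0.3*1*0.8/15^2
q = 1.9200 / 225

0.0085 m/d


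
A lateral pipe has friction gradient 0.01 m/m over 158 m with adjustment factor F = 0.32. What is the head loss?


hf = J * L * F = 0.01 * 158 * 0.32 = 0.5056 m

0.5056 m


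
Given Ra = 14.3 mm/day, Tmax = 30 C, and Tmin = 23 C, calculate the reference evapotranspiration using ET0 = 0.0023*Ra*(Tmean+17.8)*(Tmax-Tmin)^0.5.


Tmean = (Tmax + Tmin)/2 = (30 + 23)/2 = 26.5
ET0 = 0.0023 * 14.3 * (26.5 + 17.8) * sqrt(30 - 23)
ET0 = 0.0023 * 14.3 * 44.3 * 2.645751

3.8549 mm/day


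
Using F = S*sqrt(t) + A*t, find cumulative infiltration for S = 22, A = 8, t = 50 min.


F = S*sqrt(t) + A*t
F = 22*sqrt(50) + 8*50
F = 22*7.071068 + 400

555.5635 mm


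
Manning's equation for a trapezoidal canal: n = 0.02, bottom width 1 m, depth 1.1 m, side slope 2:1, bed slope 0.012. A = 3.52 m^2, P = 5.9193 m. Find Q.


R = A/P = 3.52/5.9193 = 0.594665
Q = (1/0.02) * 3.52 * 0.594665^(2/3) * 0.012^0.5

13.6338 m^3/s


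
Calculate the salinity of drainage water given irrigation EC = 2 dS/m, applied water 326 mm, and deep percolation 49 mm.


EC_dw = EC_iw * D_iw / D_dw
EC_dw = 2 * 326 / 49
EC_dw = 652 / 49

13.3061 dS/m


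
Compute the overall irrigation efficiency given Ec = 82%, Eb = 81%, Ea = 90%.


Ec = 0.82, Eb = 0.81, Ea = 0.9
E = 0.82 * 0.81 * 0.9 * 100 = 59.7780%

59.7780 %


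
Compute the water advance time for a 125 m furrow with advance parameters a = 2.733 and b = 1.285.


t = (L/a)^(1/b)
t = (125/2.733)^(1/1.285)
t = 45.737285^(1/1.285)

19.5902 min


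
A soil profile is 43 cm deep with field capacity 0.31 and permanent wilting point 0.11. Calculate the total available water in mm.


AWC = (FC - PWP) * d * 10
AWC = (0.31 - 0.11) * 43 * 10
AWC = 0.2000 * 43 * 10

86.0000 mm


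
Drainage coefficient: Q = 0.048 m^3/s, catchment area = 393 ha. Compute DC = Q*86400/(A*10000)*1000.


DC = Q * 86400 / (A * 10000) * 1000
DC = 0.048 * 86400 / (393 * 10000) * 1000
DC = 4147200.0000 / 3930000

1.0553 mm/day


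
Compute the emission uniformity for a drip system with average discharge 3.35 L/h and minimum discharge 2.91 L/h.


EU = (q_min/q_avg)*100 = (2.91/3.35)*100 = 86.8657%

86.8657 %


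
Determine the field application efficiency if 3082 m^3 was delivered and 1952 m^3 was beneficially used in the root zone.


Ea = V_root / V_field * 100 = 1952 / 3082 * 100 = 63.3355%

63.3355 %


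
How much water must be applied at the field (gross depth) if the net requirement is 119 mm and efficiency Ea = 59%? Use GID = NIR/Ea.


Ea = 59% = 0.59
GID = NIR / Ea = 119 / 0.59 = 201.6949 mm

201.6949 mm


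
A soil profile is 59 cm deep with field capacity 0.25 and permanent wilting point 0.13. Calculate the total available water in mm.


AWC = (FC - PWP) * d * 10
AWC = (0.25 - 0.13) * 59 * 10
AWC = 0.1200 * 59 * 10

70.8000 mm


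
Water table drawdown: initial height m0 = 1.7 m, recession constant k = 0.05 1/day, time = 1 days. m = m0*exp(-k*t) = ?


m = m0 * exp(-k*t)
m = 1.7 * exp(-0.05 * 1)
m = 1.7 * exp(-0.0500)

1.6171 m


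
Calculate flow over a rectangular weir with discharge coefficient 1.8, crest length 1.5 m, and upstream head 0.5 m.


Q = C * L * H^(3/2) = 1.8 * 1.5 * 0.5^1.5 = 1.8 * 1.5 * 0.353553

0.9546 m^3/s


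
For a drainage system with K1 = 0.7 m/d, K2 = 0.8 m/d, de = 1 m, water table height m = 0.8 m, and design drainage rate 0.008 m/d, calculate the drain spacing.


S^2 = 8*K2*de*m/q + 4*K1*m^2/q
S^2 = 8*0.8*1*0.8/0.008 + 4*0.7*0.8^2/0.008
S = sqrt(864.0000)

29.3939 m


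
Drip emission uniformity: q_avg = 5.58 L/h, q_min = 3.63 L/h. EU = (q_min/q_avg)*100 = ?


EU = (q_min/q_avg)*100 = (3.63/5.58)*100 = 65.0538%

65.0538 %


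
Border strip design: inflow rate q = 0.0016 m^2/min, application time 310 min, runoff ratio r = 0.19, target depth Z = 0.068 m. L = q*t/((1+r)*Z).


L = q*t/((1+r)*Z)
L = 0.0016*310/((1+0.19)*0.068)
L = 0.496/0.08092

6.1295 m


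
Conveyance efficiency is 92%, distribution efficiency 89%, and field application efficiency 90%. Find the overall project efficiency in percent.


Ec = 0.92, Eb = 0.89, Ea = 0.9
E = 0.92 * 0.89 * 0.9 * 100 = 73.6920%

73.6920 %


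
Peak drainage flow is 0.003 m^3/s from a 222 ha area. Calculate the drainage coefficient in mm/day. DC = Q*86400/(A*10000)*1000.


DC = Q * 86400 / (A * 10000) * 1000
DC = 0.003 * 86400 / (222 * 10000) * 1000
DC = 259200.0000 / 2220000

0.1168 mm/day


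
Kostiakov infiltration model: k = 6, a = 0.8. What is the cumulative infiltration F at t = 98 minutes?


F = k * t^a = 6 * 98^0.8
F = 6 * 39.172461

235.0348 mm


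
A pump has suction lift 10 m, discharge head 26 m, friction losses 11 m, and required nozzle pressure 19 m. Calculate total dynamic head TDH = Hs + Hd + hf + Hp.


TDH = Hs + Hd + hf + Hp = 10 + 26 + 11 + 19 = 66

66 m


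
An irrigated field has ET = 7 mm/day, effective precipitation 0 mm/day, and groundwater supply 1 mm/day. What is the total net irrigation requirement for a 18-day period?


Daily deficit = ET - Pe - GW = 7 - 0 - 1 = 6 mm/day
NIR = 6 * 18 = 108 mm

108.0000 mm


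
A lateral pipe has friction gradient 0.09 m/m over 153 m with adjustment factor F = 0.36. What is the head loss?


hf = J * L * F = 0.09 * 153 * 0.36 = 4.9572 m

4.9572 m


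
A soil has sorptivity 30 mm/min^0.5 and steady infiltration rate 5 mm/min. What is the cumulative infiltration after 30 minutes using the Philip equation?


F = S*sqrt(t) + A*t
F = 30*sqrt(30) + 5*30
F = 30*5.477226 + 150

314.3168 mm


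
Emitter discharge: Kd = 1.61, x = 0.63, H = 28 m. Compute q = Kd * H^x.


q = Kd * H^x = 1.61 * 28^0.63 = 1.61 * 8.160365

13.1382 L/h


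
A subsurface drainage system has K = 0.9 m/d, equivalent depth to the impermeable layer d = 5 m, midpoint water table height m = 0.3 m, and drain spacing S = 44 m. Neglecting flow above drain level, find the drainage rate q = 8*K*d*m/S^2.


q = 8*K*d*m/S^2
q = 8*0.9*5*0.3/44^2
q = 10.8000 / 1936

0.0056 m/d


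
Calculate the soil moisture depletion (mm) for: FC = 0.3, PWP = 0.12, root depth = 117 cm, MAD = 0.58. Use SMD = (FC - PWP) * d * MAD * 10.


SMD = (FC - PWP) * d * MAD * 10
SMD = (0.3 - 0.12) * 117 * 0.58 * 10
SMD = 0.1800 * 117 * 0.58 * 10

122.1480 mm


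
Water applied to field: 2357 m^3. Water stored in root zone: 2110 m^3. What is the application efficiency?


Ea = V_root / V_field * 100 = 2110 / 2357 * 100 = 89.5206%

89.5206 %


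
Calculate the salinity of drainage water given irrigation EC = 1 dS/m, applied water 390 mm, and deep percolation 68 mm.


EC_dw = EC_iw * D_iw / D_dw
EC_dw = 1 * 390 / 68
EC_dw = 390 / 68

5.7353 dS/m


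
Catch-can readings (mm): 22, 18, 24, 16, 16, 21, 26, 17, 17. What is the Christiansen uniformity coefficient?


mean = 19.666667 mm
MAD = 3.185185 mm
CU = (1 - 3.185185/19.666667)*100

83.8041 %


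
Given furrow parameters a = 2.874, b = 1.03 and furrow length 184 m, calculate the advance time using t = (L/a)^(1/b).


t = (L/a)^(1/b)
t = (184/2.874)^(1/1.03)
t = 64.022269^(1/1.03)

56.7178 min


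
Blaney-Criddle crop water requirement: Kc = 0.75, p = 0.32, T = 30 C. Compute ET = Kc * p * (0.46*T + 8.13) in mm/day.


ET = Kc * p * (0.46*T + 8.13)
ET = 0.75 * 0.32 * (0.46*30 + 8.13)
ET = 0.75 * 0.32 * 21.9300

5.2632 mm/day


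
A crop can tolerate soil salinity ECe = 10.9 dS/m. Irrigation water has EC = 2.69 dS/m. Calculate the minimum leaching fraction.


LR = ECiw / (5*ECe - ECiw)
LR = 2.69 / (5*10.9 - 2.69)
LR = 2.69 / 51.8100

0.0519


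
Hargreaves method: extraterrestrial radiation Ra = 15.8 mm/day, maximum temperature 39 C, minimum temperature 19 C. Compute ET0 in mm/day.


Tmean = (Tmax + Tmin)/2 = (39 + 19)/2 = 29.0
ET0 = 0.0023 * 15.8 * (29.0 + 17.8) * sqrt(39 - 19)
ET0 = 0.0023 * 15.8 * 46.8 * 4.472136

7.6058 mm/day


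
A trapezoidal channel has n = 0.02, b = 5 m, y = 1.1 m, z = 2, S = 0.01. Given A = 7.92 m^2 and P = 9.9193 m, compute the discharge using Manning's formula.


R = A/P = 7.92/9.9193 = 0.798443
Q = (1/0.02) * 7.92 * 0.798443^(2/3) * 0.01^0.5

34.0820 m^3/s


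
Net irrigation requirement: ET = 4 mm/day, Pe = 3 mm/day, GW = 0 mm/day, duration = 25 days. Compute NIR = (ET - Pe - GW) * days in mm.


Daily deficit = ET - Pe - GW = 4 - 3 - 0 = 1 mm/day
NIR = 1 * 25 = 25 mm

25.0000 mm


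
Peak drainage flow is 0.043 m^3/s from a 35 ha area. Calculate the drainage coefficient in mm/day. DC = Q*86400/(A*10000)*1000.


DC = Q * 86400 / (A * 10000) * 1000
DC = 0.043 * 86400 / (35 * 10000) * 1000
DC = 3715200.0000 / 350000

10.6149 mm/day


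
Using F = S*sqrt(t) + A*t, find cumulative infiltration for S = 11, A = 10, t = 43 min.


F = S*sqrt(t) + A*t
F = 11*sqrt(43) + 10*43
F = 11*6.557439 + 430

502.1318 mm


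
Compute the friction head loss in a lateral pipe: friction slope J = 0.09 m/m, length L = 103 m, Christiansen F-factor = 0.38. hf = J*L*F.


hf = J * L * F = 0.09 * 103 * 0.38 = 3.5226 m

3.5226 m


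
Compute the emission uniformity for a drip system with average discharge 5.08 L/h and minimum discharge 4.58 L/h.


EU = (q_min/q_avg)*100 = (4.58/5.08)*100 = 90.1575%

90.1575 %


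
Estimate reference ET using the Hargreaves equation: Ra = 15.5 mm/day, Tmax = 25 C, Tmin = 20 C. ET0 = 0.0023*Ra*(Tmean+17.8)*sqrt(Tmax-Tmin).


Tmean = (Tmax + Tmin)/2 = (25 + 20)/2 = 22.5
ET0 = 0.0023 * 15.5 * (22.5 + 17.8) * sqrt(25 - 20)
ET0 = 0.0023 * 15.5 * 40.3 * 2.236068

3.2125 mm/day


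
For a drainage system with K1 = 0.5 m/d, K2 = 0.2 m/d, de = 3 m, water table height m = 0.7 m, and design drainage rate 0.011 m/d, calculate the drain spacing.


S^2 = 8*K2*de*m/q + 4*K1*m^2/q
S^2 = 8*0.2*3*0.7/0.011 + 4*0.5*0.7^2/0.011
S = sqrt(394.5455)

19.8632 m


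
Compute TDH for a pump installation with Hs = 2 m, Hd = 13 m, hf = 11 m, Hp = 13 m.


TDH = Hs + Hd + hf + Hp = 2 + 13 + 11 + 13 = 39

39 m


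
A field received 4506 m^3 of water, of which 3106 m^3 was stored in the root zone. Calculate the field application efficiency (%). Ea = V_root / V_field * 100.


Ea = V_root / V_field * 100 = 3106 / 4506 * 100 = 68.9303%

68.9303 %


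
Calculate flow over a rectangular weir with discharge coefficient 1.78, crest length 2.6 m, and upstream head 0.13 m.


Q = C * L * H^(3/2) = 1.78 * 2.6 * 0.13^1.5 = 1.78 * 2.6 * 0.046872

0.2169 m^3/s


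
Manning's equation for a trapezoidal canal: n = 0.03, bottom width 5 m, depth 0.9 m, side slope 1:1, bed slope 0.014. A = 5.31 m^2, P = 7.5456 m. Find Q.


R = A/P = 5.31/7.5456 = 0.703721
Q = (1/0.03) * 5.31 * 0.703721^(2/3) * 0.014^0.5

16.5693 m^3/s


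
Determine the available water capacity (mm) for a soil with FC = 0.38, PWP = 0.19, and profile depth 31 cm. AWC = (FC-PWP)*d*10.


AWC = (FC - PWP) * d * 10
AWC = (0.38 - 0.19) * 31 * 10
AWC = 0.1900 * 31 * 10

58.9000 mm


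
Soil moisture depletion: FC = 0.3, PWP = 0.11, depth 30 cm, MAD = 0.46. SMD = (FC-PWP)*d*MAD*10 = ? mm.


SMD = (FC - PWP) * d * MAD * 10
SMD = (0.3 - 0.11) * 30 * 0.46 * 10
SMD = 0.1900 * 30 * 0.46 * 10

26.2200 mm


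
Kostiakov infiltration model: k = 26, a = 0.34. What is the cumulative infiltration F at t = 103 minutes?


F = k * t^a = 26 * 103^0.34
F = 26 * 4.834646

125.7008 mm


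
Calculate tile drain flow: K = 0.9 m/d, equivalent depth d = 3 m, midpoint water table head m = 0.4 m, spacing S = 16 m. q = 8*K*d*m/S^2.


q = 8*K*d*m/S^2
q = 8*0.9*3*0.4/16^2
q = 8.6400 / 256

0.0338 m/d


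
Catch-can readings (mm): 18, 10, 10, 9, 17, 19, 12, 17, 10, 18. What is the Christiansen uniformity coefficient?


mean = 14.000000 mm
MAD = 3.800000 mm
CU = (1 - 3.800000/14.000000)*100

72.8571 %


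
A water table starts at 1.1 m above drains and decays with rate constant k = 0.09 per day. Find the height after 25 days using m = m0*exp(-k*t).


m = m0 * exp(-k*t)
m = 1.1 * exp(-0.09 * 25)
m = 1.1 * exp(-2.2500)

0.1159 m


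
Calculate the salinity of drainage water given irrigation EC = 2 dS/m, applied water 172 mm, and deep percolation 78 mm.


EC_dw = EC_iw * D_iw / D_dw
EC_dw = 2 * 172 / 78
EC_dw = 344 / 78

4.4103 dS/m


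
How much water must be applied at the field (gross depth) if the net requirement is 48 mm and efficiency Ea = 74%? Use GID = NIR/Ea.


Ea = 74% = 0.74
GID = NIR / Ea = 48 / 0.74 = 64.8649 mm

64.8649 mm


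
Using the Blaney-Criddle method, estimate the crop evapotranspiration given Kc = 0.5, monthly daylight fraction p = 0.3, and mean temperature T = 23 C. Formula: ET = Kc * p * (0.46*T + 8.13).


ET = Kc * p * (0.46*T + 8.13)
ET = 0.5 * 0.3 * (0.46*23 + 8.13)
ET = 0.5 * 0.3 * 18.7100

2.8065 mm/day


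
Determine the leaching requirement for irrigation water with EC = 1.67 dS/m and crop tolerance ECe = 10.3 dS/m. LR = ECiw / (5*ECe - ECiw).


LR = ECiw / (5*ECe - ECiw)
LR = 1.67 / (5*10.3 - 1.67)
LR = 1.67 / 49.8300

0.0335


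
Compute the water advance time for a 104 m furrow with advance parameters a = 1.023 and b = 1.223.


t = (L/a)^(1/b)
t = (104/1.023)^(1/1.223)
t = 101.661779^(1/1.223)

43.7699 min


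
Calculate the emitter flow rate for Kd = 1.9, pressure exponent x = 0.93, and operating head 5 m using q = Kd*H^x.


q = Kd * H^x = 1.9 * 5^0.93 = 1.9 * 4.467269

8.4878 L/h


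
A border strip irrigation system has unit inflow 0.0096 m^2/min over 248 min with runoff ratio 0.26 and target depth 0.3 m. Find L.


L = q*t/((1+r)*Z)
L = 0.0096*248/((1+0.26)*0.3)
L = 2.3808/0.378

6.2984 m


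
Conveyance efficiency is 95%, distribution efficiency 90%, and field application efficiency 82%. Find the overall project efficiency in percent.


Ec = 0.95, Eb = 0.9, Ea = 0.82
E = 0.95 * 0.9 * 0.82 * 100 = 70.1100%

70.1100 %


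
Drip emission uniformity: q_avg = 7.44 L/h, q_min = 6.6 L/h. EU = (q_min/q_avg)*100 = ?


EU = (q_min/q_avg)*100 = (6.6/7.44)*100 = 88.7097%

88.7097 %


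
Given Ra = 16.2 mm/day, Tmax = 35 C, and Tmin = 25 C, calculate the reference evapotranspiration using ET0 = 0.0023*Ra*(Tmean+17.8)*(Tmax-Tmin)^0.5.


Tmean = (Tmax + Tmin)/2 = (35 + 25)/2 = 30.0
ET0 = 0.0023 * 16.2 * (30.0 + 17.8) * sqrt(35 - 25)
ET0 = 0.0023 * 16.2 * 47.8 * 3.162278

5.6321 mm/day


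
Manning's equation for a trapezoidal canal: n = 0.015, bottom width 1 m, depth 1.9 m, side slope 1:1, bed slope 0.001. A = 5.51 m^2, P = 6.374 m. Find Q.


R = A/P = 5.51/6.374 = 0.864449
Q = (1/0.015) * 5.51 * 0.864449^(2/3) * 0.001^0.5

10.5411 m^3/s


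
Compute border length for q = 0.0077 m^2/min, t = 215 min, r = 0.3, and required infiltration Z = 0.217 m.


L = q*t/((1+r)*Z)
L = 0.0077*215/((1+0.3)*0.217)
L = 1.6555/0.2821

5.8685 m


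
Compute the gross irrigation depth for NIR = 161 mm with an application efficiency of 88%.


Ea = 88% = 0.88
GID = NIR / Ea = 161 / 0.88 = 182.9545 mm

182.9545 mm


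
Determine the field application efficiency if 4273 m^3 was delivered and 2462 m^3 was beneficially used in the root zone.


Ea = V_root / V_field * 100 = 2462 / 4273 * 100 = 57.6176%

57.6176 %


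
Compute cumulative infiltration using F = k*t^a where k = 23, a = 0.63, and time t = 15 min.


F = k * t^a = 23 * 15^0.63
F = 23 * 5.507284

126.6675 mm


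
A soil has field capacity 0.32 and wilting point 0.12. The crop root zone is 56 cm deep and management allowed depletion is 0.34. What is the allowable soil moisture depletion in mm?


SMD = (FC - PWP) * d * MAD * 10
SMD = (0.32 - 0.12) * 56 * 0.34 * 10
SMD = 0.2000 * 56 * 0.34 * 10

38.0800 mm


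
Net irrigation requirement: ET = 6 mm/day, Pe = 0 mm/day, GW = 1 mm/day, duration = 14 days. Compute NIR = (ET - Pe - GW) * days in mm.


Daily deficit = ET - Pe - GW = 6 - 0 - 1 = 5 mm/day
NIR = 5 * 14 = 70 mm

70.0000 mm


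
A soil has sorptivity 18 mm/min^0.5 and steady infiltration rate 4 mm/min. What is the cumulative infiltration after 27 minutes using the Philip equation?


F = S*sqrt(t) + A*t
F = 18*sqrt(27) + 4*27
F = 18*5.196152 + 108

201.5307 mm


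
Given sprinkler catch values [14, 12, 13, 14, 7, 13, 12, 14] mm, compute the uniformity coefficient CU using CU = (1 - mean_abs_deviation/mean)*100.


mean = 12.375000 mm
MAD = 1.531250 mm
CU = (1 - 1.531250/12.375000)*100

87.6263 %


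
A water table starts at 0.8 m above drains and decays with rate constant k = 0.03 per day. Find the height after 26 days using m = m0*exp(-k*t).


m = m0 * exp(-k*t)
m = 0.8 * exp(-0.03 * 26)
m = 0.8 * exp(-0.7800)

0.3667 m


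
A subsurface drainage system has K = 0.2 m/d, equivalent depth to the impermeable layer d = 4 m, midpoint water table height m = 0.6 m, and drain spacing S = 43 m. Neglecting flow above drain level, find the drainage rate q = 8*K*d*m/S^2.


q = 8*K*d*m/S^2
q = 8*0.2*4*0.6/43^2
q = 3.8400 / 1849

0.0021 m/d


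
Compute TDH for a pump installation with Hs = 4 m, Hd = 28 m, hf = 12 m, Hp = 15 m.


TDH = Hs + Hd + hf + Hp = 4 + 28 + 12 + 15 = 59

59 m


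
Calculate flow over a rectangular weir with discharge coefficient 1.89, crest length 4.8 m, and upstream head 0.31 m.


Q = C * L * H^(3/2) = 1.89 * 4.8 * 0.31^1.5 = 1.89 * 4.8 * 0.172601

1.5658 m^3/s


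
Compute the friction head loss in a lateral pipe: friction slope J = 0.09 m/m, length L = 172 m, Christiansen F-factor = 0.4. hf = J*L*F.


hf = J * L * F = 0.09 * 172 * 0.4 = 6.1920 m

6.1920 m


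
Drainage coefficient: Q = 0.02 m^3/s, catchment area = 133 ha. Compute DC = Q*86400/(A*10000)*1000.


DC = Q * 86400 / (A * 10000) * 1000
DC = 0.02 * 86400 / (133 * 10000) * 1000
DC = 1728000.0000 / 1330000

1.2992 mm/day


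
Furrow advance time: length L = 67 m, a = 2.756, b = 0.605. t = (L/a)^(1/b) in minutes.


t = (L/a)^(1/b)
t = (67/2.756)^(1/0.605)
t = 24.310595^(1/0.605)

195.2411 min


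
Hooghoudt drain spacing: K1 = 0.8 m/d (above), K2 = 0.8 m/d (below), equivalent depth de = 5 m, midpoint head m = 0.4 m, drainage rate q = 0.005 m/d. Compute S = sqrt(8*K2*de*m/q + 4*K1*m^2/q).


S^2 = 8*K2*de*m/q + 4*K1*m^2/q
S^2 = 8*0.8*5*0.4/0.005 + 4*0.8*0.4^2/0.005
S = sqrt(2662.4000)

51.5984 m


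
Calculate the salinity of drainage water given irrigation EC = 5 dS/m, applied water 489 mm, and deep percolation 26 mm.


EC_dw = EC_iw * D_iw / D_dw
EC_dw = 5 * 489 / 26
EC_dw = 2445 / 26

94.0385 dS/m


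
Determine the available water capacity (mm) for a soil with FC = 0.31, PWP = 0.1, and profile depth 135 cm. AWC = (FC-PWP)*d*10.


AWC = (FC - PWP) * d * 10
AWC = (0.31 - 0.1) * 135 * 10
AWC = 0.2100 * 135 * 10

283.5000 mm


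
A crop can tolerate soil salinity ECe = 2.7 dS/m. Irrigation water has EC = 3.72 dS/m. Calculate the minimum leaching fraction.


LR = ECiw / (5*ECe - ECiw)
LR = 3.72 / (5*2.7 - 3.72)
LR = 3.72 / 9.7800

0.3804


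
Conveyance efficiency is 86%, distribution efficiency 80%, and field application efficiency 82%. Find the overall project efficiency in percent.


Ec = 0.86, Eb = 0.8, Ea = 0.82
E = 0.86 * 0.8 * 0.82 * 100 = 56.4160%

56.4160 %


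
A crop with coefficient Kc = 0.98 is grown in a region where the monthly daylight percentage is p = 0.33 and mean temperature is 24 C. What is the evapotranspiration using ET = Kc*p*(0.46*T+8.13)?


ET = Kc * p * (0.46*T + 8.13)
ET = 0.98 * 0.33 * (0.46*24 + 8.13)
ET = 0.98 * 0.33 * 19.1700

6.1996 mm/day


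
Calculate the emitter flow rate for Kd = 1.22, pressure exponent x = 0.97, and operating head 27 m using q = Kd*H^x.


q = Kd * H^x = 1.22 * 27^0.97 = 1.22 * 24.458108

29.8389 L/h


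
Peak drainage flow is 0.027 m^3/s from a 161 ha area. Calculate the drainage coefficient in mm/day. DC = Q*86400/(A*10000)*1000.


DC = Q * 86400 / (A * 10000) * 1000
DC = 0.027 * 86400 / (161 * 10000) * 1000
DC = 2332800.0000 / 1610000

1.4489 mm/day


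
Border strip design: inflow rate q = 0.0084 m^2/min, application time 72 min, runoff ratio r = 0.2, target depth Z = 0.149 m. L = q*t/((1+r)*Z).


L = q*t/((1+r)*Z)
L = 0.0084*72/((1+0.2)*0.149)
L = 0.6048/0.1788

3.3826 m


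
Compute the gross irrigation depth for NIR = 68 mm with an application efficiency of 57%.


Ea = 57% = 0.57
GID = NIR / Ea = 68 / 0.57 = 119.2982 mm

119.2982 mm


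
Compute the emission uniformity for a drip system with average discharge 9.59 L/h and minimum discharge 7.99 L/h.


EU = (q_min/q_avg)*100 = (7.99/9.59)*100 = 83.3160%

83.3160 %


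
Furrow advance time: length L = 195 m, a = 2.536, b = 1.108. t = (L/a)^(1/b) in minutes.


t = (L/a)^(1/b)
t = (195/2.536)^(1/1.108)
t = 76.892744^(1/1.108)

50.3573 min


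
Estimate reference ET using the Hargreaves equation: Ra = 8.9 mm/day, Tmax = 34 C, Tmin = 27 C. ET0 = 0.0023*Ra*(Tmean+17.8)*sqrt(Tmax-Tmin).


Tmean = (Tmax + Tmin)/2 = (34 + 27)/2 = 30.5
ET0 = 0.0023 * 8.9 * (30.5 + 17.8) * sqrt(34 - 27)
ET0 = 0.0023 * 8.9 * 48.3 * 2.645751

2.6159 mm/day


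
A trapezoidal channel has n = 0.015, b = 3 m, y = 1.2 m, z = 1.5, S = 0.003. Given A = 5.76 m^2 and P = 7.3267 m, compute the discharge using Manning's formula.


R = A/P = 5.76/7.3267 = 0.786166
Q = (1/0.015) * 5.76 * 0.786166^(2/3) * 0.003^0.5

17.9157 m^3/s


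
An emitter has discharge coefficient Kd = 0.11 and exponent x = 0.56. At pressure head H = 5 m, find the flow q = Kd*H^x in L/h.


q = Kd * H^x = 0.11 * 5^0.56 = 0.11 * 2.462766

0.2709 L/h


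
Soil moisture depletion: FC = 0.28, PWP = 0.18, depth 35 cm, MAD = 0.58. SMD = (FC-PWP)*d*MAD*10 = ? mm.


SMD = (FC - PWP) * d * MAD * 10
SMD = (0.28 - 0.18) * 35 * 0.58 * 10
SMD = 0.1000 * 35 * 0.58 * 10

20.3000 mm
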